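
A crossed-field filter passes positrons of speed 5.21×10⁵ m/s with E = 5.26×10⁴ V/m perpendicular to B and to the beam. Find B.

B = 0.101 T

Balance of forces in the selector: qE = qvB ⇒ B = E/v.
B = 5.26×10⁴/5.21×10⁵ = 0.101 T.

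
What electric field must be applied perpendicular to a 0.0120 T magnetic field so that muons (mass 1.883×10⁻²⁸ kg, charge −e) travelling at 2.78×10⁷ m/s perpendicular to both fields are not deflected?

E = 3.34×10⁵ V/m

For straight-line motion qE = qvB, so E = vB.
E = 2.78×10⁷ × 0.0120 = 3.34×10⁵ V/m.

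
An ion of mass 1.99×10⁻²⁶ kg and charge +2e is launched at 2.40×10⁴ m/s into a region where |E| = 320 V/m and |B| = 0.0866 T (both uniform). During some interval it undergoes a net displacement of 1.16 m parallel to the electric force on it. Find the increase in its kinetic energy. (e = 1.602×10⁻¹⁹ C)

The magnetic force is always ⟂ v and does no work; only the electric force changes KE.
ΔKE = F_E · d = |q|E d = (3.204×10⁻¹⁹)(320)(1.16) ≈ 1.19×10⁻¹⁶ J.

ΔKE ≈ 1.19×10⁻¹⁶ J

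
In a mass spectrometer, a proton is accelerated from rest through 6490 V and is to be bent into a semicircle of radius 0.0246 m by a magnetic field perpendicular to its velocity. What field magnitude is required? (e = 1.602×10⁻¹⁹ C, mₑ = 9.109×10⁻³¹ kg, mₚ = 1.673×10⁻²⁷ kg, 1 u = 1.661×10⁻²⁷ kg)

v = √(2|q|V/m) = √(2·1.602×10⁻¹⁹·6490/1.673×10⁻²⁷) ≈ 1.115×10⁶ m/s.
B = mv/(|q|r) = (1.673×10⁻²⁷)(1.115×10⁶)/((1.602×10⁻¹⁹)(0.0246)) ≈ 0.473 T.

B ≈ 0.473 T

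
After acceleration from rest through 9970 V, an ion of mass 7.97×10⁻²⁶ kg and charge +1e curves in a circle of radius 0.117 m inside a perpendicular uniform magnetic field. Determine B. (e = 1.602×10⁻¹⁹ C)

v = √(2|q|V/m) = √(2·1.602×10⁻¹⁹·9970/7.97×10⁻²⁶) ≈ 2.002×10⁵ m/s.
B = mv/(|q|r) = (7.97×10⁻²⁶)(2.002×10⁵)/((1.602×10⁻¹⁹)(0.117)) ≈ 0.851 T.

B ≈ 0.851 T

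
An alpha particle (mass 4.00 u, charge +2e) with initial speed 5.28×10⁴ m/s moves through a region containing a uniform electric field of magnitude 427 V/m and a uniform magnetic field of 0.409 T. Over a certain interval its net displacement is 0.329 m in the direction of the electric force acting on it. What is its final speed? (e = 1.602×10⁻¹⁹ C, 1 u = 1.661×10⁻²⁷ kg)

v_f ≈ 1.28×10⁵ m/s

B does no work; ΔKE = |q|E d.
½mv_f² = ½mv₀² + |q|Ed = ½(6.644×10⁻²⁷)(5.28×10⁴)² + (3.204×10⁻¹⁹)(427)(0.329) ≈ 9.261×10⁻¹⁸ J + 4.501×10⁻¹⁷ J ≈ 5.427×10⁻¹⁷ J.
v_f = √(2·5.427×10⁻¹⁷/6.644×10⁻²⁷) ≈ 1.28×10⁵ m/s.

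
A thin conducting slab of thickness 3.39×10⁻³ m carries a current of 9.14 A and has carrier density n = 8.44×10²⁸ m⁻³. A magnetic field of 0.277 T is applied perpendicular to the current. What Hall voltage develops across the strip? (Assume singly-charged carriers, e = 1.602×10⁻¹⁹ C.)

V_H = IB/(n e t).
V_H = (9.14)(0.277)/((8.44×10²⁸)(1.602×10⁻¹⁹)(3.39×10⁻³)) ≈ 5.52×10⁻⁸ V.

V_H ≈ 5.52×10⁻⁸ V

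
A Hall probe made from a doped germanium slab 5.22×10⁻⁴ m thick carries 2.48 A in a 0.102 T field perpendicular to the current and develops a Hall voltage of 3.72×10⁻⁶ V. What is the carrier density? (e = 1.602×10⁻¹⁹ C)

n ≈ 8.13×10²⁶ m⁻³

From V_H = IB/(n e t), n = IB/(V_H e t).
n = (2.48)(0.102)/((3.72×10⁻⁶)(1.602×10⁻¹⁹)(5.22×10⁻⁴)) ≈ 8.13×10²⁶ m⁻³.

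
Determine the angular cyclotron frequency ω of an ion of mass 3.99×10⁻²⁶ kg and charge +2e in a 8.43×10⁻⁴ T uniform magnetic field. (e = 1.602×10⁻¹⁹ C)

ω ≈ 6770 rad/s

ω = |q|B/m.
ω = (3.204×10⁻¹⁹)(8.43×10⁻⁴)/3.99×10⁻²⁶ ≈ 6770 rad/s.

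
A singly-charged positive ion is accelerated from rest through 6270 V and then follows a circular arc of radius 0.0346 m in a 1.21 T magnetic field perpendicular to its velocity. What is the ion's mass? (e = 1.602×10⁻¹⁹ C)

m ≈ 2.24×10⁻²⁶ kg

Combine |q|V = ½mv² and r = mv/(|q|B): eliminate v to get m = qB²r²/(2V).
m = (1.602×10⁻¹⁹)(1.21)²(0.0346)²/(2·6270) ≈ 2.24×10⁻²⁶ kg.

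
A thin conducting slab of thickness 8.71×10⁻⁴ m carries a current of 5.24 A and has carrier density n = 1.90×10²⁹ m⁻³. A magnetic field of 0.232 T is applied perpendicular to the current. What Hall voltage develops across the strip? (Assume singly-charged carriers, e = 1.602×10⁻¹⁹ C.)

V_H = IB/(n e t).
V_H = (5.24)(0.232)/((1.90×10²⁹)(1.602×10⁻¹⁹)(8.71×10⁻⁴)) ≈ 4.59×10⁻⁸ V.

V_H ≈ 4.59×10⁻⁸ V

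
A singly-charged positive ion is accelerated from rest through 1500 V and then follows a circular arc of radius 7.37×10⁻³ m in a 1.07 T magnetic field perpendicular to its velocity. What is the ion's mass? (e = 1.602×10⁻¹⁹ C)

m ≈ 3.32×10⁻²⁷ kg

Combine |q|V = ½mv² and r = mv/(|q|B): eliminate v to get m = qB²r²/(2V).
m = (1.602×10⁻¹⁹)(1.07)²(7.37×10⁻³)²/(2·1500) ≈ 3.32×10⁻²⁷ kg.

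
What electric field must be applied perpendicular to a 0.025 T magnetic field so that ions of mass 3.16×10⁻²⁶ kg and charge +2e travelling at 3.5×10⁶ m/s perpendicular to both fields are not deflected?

For straight-line motion qE = qvB, so E = vB.
E = 3.5×10⁶ × 0.025 = 8.8×10⁴ V/m.

E = 8.8×10⁴ V/m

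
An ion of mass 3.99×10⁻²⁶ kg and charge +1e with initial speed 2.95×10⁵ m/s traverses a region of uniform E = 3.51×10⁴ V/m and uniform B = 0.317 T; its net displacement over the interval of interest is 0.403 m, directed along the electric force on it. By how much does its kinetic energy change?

ΔKE ≈ 2.27×10⁻¹⁵ J

The magnetic force is always ⟂ v and does no work; only the electric force changes KE.
ΔKE = F_E · d = |q|E d = (1.602×10⁻¹⁹)(3.51×10⁴)(0.403) ≈ 2.27×10⁻¹⁵ J.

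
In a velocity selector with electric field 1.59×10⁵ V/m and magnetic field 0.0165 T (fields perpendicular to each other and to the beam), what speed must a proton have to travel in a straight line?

Straight-line motion ⇒ electric and magnetic forces cancel, so E = vB.
v = E/B = 1.59×10⁵/0.0165 = 9.64×10⁶ m/s.
The result is independent of the particle's charge and mass.

v = 9.64×10⁶ m/s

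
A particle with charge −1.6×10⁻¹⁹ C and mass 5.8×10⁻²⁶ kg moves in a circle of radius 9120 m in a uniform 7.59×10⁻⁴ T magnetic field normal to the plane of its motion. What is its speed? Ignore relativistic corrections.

From |q|vB = mv²/r, v = |q|Br/m.
v = (1.6×10⁻¹⁹)(7.59×10⁻⁴)(9120)/5.8×10⁻²⁶ ≈ 1.91×10⁷ m/s.

v ≈ 1.91×10⁷ m/s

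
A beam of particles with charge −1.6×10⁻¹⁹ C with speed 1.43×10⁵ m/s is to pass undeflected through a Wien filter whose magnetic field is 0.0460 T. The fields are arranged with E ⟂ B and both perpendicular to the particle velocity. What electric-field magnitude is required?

For straight-line motion qE = qvB, so E = vB.
E = 1.43×10⁵ × 0.0460 = 6580 V/m.

E = 6580 V/m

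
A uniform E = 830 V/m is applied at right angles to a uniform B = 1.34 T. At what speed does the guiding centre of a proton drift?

v_d ≈ 619 m/s

The E×B drift speed is v_d = E/B.
v_d = 830/1.34 = 619 m/s.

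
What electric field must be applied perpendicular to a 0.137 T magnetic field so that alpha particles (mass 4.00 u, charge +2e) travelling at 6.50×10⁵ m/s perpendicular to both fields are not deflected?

E = 8.90×10⁴ V/m

For straight-line motion qE = qvB, so E = vB.
E = 6.50×10⁵ × 0.137 = 8.90×10⁴ V/m.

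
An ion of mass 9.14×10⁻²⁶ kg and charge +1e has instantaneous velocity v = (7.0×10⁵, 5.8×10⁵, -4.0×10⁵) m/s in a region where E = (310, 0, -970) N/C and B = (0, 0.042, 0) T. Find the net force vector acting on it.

F ≈ (2.74×10⁻¹⁵, 0, 4.55×10⁻¹⁵) N

v×B = (1.68×10⁴, 0, 2.94×10⁴) N/C.
E + v×B = (1.71×10⁴, 0, 2.84×10⁴) N/C.
F = q(E + v×B) = (1.602×10⁻¹⁹ C)·(1.71×10⁴, 0, 2.84×10⁴) = (2.74×10⁻¹⁵, 0, 4.55×10⁻¹⁵) N.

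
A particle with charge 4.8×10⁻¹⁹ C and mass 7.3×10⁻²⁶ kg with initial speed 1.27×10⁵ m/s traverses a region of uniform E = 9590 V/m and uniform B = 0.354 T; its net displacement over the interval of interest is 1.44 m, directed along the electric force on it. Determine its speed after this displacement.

B does no work; ΔKE = |q|E d.
½mv_f² = ½mv₀² + |q|Ed = ½(7.3×10⁻²⁶)(1.27×10⁵)² + (4.8×10⁻¹⁹)(9590)(1.44) ≈ 5.887×10⁻¹⁶ J + 6.629×10⁻¹⁵ J ≈ 7.217×10⁻¹⁵ J.
v_f = √(2·7.217×10⁻¹⁵/7.3×10⁻²⁶) ≈ 4.45×10⁵ m/s.

v_f ≈ 4.45×10⁵ m/s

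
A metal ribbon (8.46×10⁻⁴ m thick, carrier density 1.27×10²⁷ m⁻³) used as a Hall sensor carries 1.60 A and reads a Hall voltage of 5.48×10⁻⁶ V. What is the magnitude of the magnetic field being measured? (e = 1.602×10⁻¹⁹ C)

B ≈ 0.590 T

From V_H = IB/(n e t), B = V_H n e t / I.
B = (5.48×10⁻⁶)(1.27×10²⁷)(1.602×10⁻¹⁹)(8.46×10⁻⁴)/1.60 ≈ 0.590 T.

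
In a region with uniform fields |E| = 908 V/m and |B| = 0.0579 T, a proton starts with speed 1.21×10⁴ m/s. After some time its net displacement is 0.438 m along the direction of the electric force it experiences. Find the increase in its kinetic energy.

ΔKE ≈ 6.37×10⁻¹⁷ J

The magnetic force is always ⟂ v and does no work; only the electric force changes KE.
ΔKE = F_E · d = |q|E d = (1.602×10⁻¹⁹)(908)(0.438) ≈ 6.37×10⁻¹⁷ J.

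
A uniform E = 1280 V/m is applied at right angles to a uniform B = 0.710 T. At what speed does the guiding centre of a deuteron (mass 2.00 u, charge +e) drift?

The E×B drift speed is v_d = E/B.
v_d = 1280/0.710 = 1800 m/s.

v_d ≈ 1800 m/s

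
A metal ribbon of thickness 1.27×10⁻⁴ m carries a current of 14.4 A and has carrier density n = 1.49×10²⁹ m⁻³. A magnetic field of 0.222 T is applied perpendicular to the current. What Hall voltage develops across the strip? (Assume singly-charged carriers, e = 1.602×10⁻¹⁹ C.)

V_H = IB/(n e t).
V_H = (14.4)(0.222)/((1.49×10²⁹)(1.602×10⁻¹⁹)(1.27×10⁻⁴)) ≈ 1.05×10⁻⁶ V.

V_H ≈ 1.05×10⁻⁶ V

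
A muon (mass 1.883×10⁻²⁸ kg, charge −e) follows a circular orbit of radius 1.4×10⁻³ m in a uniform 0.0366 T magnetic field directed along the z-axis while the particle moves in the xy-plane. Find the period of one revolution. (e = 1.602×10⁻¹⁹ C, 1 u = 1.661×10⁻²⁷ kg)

The cyclotron period depends only on m, q, B: T = 2πm/(|q|B).
T = 2π(1.883×10⁻²⁸)/((1.602×10⁻¹⁹)(0.0366)) ≈ 2.02×10⁻⁷ s.

T ≈ 2.02×10⁻⁷ s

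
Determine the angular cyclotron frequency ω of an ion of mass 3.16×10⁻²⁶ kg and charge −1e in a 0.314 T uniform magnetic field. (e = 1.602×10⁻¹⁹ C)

ω ≈ 1.59×10⁶ rad/s

ω = |q|B/m.
ω = (1.602×10⁻¹⁹)(0.314)/3.16×10⁻²⁶ ≈ 1.59×10⁶ rad/s.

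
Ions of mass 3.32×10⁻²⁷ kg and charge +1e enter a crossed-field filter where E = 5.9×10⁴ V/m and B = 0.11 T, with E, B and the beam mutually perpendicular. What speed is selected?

Straight-line motion ⇒ electric and magnetic forces cancel, so E = vB.
v = E/B = 5.9×10⁴/0.11 = 5.4×10⁵ m/s.
The result is independent of the particle's charge and mass.

v = 5.4×10⁵ m/s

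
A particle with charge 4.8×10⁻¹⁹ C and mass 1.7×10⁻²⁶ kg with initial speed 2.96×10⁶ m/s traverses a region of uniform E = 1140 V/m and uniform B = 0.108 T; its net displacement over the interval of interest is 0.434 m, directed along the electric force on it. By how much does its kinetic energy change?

The magnetic force is always ⟂ v and does no work; only the electric force changes KE.
ΔKE = F_E · d = |q|E d = (4.8×10⁻¹⁹)(1140)(0.434) ≈ 2.37×10⁻¹⁶ J.

ΔKE ≈ 2.37×10⁻¹⁶ J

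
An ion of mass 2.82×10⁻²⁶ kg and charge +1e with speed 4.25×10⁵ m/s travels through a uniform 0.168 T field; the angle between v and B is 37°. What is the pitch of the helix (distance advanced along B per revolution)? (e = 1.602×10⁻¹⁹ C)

v∥ = v cosθ = 4.25×10⁵·cos37° ≈ 3.394×10⁵ m/s.
T = 2πm/(|q|B) = 2π(2.82×10⁻²⁶)/((1.602×10⁻¹⁹)(0.168)) ≈ 6.584×10⁻⁶ s.
pitch = v∥ T = (3.394×10⁵)(6.584×10⁻⁶) ≈ 2.23 m.

p ≈ 2.23 m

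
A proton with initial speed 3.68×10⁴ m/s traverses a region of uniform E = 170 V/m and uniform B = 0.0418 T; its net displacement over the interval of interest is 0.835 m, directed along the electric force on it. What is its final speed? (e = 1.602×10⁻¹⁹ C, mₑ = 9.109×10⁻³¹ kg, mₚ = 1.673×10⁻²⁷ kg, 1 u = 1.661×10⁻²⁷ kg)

B does no work; ΔKE = |q|E d.
½mv_f² = ½mv₀² + |q|Ed = ½(1.673×10⁻²⁷)(3.68×10⁴)² + (1.602×10⁻¹⁹)(170)(0.835) ≈ 1.133×10⁻¹⁸ J + 2.274×10⁻¹⁷ J ≈ 2.387×10⁻¹⁷ J.
v_f = √(2·2.387×10⁻¹⁷/1.673×10⁻²⁷) ≈ 1.69×10⁵ m/s.

v_f ≈ 1.69×10⁵ m/s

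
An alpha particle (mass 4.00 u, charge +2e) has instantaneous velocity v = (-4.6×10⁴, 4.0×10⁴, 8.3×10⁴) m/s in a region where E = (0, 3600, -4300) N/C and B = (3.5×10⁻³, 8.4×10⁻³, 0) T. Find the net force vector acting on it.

v×B = (-697, 290, -526) N/C.
E + v×B = (-697, 3890, -4830) N/C.
F = q(E + v×B) = (3.204×10⁻¹⁹ C)·(-697, 3890, -4830) = (-2.23×10⁻¹⁶, 1.25×10⁻¹⁵, -1.55×10⁻¹⁵) N.

F ≈ (-2.23×10⁻¹⁶, 1.25×10⁻¹⁵, -1.55×10⁻¹⁵) N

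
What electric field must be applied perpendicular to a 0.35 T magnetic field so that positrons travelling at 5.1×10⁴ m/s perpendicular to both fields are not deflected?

E = 1.8×10⁴ V/m

For straight-line motion qE = qvB, so E = vB.
E = 5.1×10⁴ × 0.35 = 1.8×10⁴ V/m.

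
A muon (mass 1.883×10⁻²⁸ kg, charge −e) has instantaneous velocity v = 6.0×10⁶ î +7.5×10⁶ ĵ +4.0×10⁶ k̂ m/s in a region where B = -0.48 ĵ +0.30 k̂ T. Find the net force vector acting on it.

F ≈ (-6.68×10⁻¹³, 2.88×10⁻¹³, 4.61×10⁻¹³) N

v×B = (4.17×10⁶, -1.80×10⁶, -2.88×10⁶) N/C.
F = q v×B = (−1.602×10⁻¹⁹ C)·(4.17×10⁶, -1.80×10⁶, -2.88×10⁶) = (-6.68×10⁻¹³, 2.88×10⁻¹³, 4.61×10⁻¹³) N.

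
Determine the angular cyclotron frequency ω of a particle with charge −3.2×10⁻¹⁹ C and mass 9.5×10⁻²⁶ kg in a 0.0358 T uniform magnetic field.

ω ≈ 1.21×10⁵ rad/s

ω = |q|B/m.
ω = (3.2×10⁻¹⁹)(0.0358)/9.5×10⁻²⁶ ≈ 1.21×10⁵ rad/s.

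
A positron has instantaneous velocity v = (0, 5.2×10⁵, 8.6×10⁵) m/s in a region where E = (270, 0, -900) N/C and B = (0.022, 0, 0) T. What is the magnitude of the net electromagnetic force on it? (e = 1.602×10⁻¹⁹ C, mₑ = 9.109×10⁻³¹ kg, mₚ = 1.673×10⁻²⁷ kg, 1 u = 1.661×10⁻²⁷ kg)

v×B = (0, 1.89×10⁴, -1.14×10⁴) N/C.
E + v×B = (270, 1.89×10⁴, -1.23×10⁴) N/C.
F = q(E + v×B) = (1.602×10⁻¹⁹ C)·(270, 1.89×10⁴, -1.23×10⁴) = (4.33×10⁻¹⁷, 3.03×10⁻¹⁵, -1.98×10⁻¹⁵) N.
|F| = 3.62×10⁻¹⁵ N.

|F| ≈ 3.62×10⁻¹⁵ N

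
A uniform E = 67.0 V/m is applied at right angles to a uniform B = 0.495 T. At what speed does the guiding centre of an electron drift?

v_d ≈ 135 m/s

The steady drift has the magnetic force balancing the electric force, so v_d = E/B.
v_d = 67.0/0.495 = 135 m/s.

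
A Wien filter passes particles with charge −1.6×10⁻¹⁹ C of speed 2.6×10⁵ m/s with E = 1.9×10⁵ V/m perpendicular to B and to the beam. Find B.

Balance of forces in the selector: qE = qvB ⇒ B = E/v.
B = 1.9×10⁵/2.6×10⁵ = 0.73 T.

B = 0.73 T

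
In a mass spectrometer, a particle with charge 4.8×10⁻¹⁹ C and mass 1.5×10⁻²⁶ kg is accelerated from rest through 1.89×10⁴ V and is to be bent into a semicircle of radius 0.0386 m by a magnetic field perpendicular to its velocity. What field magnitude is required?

v = √(2|q|V/m) = √(2·4.8×10⁻¹⁹·1.89×10⁴/1.5×10⁻²⁶) ≈ 1.100×10⁶ m/s.
B = mv/(|q|r) = (1.5×10⁻²⁶)(1.100×10⁶)/((4.8×10⁻¹⁹)(0.0386)) ≈ 0.890 T.

B ≈ 0.890 T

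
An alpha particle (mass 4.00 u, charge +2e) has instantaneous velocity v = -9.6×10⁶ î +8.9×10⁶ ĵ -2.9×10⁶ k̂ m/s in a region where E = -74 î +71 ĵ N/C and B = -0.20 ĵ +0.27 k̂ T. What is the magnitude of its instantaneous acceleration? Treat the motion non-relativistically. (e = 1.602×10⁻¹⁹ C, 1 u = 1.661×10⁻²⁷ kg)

v×B = (1.82×10⁶, 2.59×10⁶, 1.92×10⁶) N/C.
E + v×B = (1.82×10⁶, 2.59×10⁶, 1.92×10⁶) N/C.
F = q(E + v×B) = (3.204×10⁻¹⁹ C)·(1.82×10⁶, 2.59×10⁶, 1.92×10⁶) = (5.84×10⁻¹³, 8.30×10⁻¹³, 6.15×10⁻¹³) N.
|a| = |F|/m = 1.187×10⁻¹²/6.644×10⁻²⁷ ≈ 1.79×10¹⁴ m/s².

|a| ≈ 1.79×10¹⁴ m/s²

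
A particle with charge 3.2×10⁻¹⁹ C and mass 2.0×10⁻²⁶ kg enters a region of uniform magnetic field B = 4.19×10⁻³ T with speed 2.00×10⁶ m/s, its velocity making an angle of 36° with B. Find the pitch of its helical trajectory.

v∥ = v cosθ = 2.00×10⁶·cos36° ≈ 1.618×10⁶ m/s.
T = 2πm/(|q|B) = 2π(2.0×10⁻²⁶)/((3.2×10⁻¹⁹)(4.19×10⁻³)) ≈ 9.372×10⁻⁵ s.
pitch = v∥ T = (1.618×10⁶)(9.372×10⁻⁵) ≈ 152 m.

p ≈ 152 m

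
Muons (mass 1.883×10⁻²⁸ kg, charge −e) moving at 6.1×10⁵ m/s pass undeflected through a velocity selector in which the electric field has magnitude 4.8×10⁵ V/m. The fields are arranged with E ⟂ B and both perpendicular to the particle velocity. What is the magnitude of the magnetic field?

B = 0.79 T

Balance of forces in the selector: qE = qvB ⇒ B = E/v.
B = 4.8×10⁵/6.1×10⁵ = 0.79 T.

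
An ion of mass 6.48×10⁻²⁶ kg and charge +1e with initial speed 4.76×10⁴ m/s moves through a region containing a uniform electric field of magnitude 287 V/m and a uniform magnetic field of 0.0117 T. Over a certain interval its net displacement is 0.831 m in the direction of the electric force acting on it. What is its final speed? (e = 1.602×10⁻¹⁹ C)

B does no work; ΔKE = |q|E d.
½mv_f² = ½mv₀² + |q|Ed = ½(6.48×10⁻²⁶)(4.76×10⁴)² + (1.602×10⁻¹⁹)(287)(0.831) ≈ 7.341×10⁻¹⁷ J + 3.821×10⁻¹⁷ J ≈ 1.116×10⁻¹⁶ J.
v_f = √(2·1.116×10⁻¹⁶/6.48×10⁻²⁶) ≈ 5.87×10⁴ m/s.

v_f ≈ 5.87×10⁴ m/s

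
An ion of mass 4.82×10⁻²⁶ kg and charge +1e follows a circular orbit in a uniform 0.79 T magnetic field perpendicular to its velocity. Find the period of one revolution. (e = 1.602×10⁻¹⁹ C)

The cyclotron period depends only on m, q, B: T = 2πm/(|q|B).
T = 2π(4.82×10⁻²⁶)/((1.602×10⁻¹⁹)(0.79)) ≈ 2.4×10⁻⁶ s.

T ≈ 2.4×10⁻⁶ s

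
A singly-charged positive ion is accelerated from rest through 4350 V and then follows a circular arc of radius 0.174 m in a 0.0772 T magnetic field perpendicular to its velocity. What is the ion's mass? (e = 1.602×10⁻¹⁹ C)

m ≈ 3.32×10⁻²⁷ kg

Combine |q|V = ½mv² and r = mv/(|q|B): eliminate v to get m = qB²r²/(2V).
m = (1.602×10⁻¹⁹)(0.0772)²(0.174)²/(2·4350) ≈ 3.32×10⁻²⁷ kg.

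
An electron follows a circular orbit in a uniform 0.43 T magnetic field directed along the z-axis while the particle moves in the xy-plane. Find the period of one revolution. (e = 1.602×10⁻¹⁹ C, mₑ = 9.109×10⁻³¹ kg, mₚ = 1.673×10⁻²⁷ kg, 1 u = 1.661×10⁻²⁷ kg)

The cyclotron period depends only on m, q, B: T = 2πm/(|q|B).
T = 2π(9.109×10⁻³¹)/((1.602×10⁻¹⁹)(0.43)) ≈ 8.3×10⁻¹¹ s.

T ≈ 8.3×10⁻¹¹ s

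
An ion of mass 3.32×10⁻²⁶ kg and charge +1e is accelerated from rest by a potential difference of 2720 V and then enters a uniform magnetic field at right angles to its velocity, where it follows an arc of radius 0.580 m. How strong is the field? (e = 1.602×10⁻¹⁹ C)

B ≈ 0.0579 T

v = √(2|q|V/m) = √(2·1.602×10⁻¹⁹·2720/3.32×10⁻²⁶) ≈ 1.620×10⁵ m/s.
B = mv/(|q|r) = (3.32×10⁻²⁶)(1.620×10⁵)/((1.602×10⁻¹⁹)(0.580)) ≈ 0.0579 T.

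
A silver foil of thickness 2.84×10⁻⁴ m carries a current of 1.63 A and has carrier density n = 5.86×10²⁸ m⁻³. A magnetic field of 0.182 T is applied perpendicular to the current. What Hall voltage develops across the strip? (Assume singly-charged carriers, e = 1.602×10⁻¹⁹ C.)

V_H = IB/(n e t).
V_H = (1.63)(0.182)/((5.86×10²⁸)(1.602×10⁻¹⁹)(2.84×10⁻⁴)) ≈ 1.11×10⁻⁷ V.

V_H ≈ 1.11×10⁻⁷ V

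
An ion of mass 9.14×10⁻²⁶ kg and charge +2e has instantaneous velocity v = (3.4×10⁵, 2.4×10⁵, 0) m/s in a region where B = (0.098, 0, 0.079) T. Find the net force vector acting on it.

F ≈ (6.07×10⁻¹⁵, -8.61×10⁻¹⁵, -7.54×10⁻¹⁵) N

v×B = (1.90×10⁴, -2.69×10⁴, -2.35×10⁴) N/C.
F = q v×B = (3.204×10⁻¹⁹ C)·(1.90×10⁴, -2.69×10⁴, -2.35×10⁴) = (6.07×10⁻¹⁵, -8.61×10⁻¹⁵, -7.54×10⁻¹⁵) N.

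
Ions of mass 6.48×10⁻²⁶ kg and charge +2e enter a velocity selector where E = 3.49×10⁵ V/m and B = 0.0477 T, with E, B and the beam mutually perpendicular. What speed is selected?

v = 7.32×10⁶ m/s

For undeflected motion the electric and magnetic forces balance: qE = qvB.
v = E/B = 3.49×10⁵/0.0477 = 7.32×10⁶ m/s.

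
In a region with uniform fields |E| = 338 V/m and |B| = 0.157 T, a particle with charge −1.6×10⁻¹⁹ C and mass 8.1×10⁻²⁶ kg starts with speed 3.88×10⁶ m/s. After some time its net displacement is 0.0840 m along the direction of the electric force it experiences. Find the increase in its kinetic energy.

ΔKE ≈ 4.54×10⁻¹⁸ J

The magnetic force is always ⟂ v and does no work; only the electric force changes KE.
ΔKE = F_E · d = |q|E d = (1.6×10⁻¹⁹)(338)(0.0840) ≈ 4.54×10⁻¹⁸ J.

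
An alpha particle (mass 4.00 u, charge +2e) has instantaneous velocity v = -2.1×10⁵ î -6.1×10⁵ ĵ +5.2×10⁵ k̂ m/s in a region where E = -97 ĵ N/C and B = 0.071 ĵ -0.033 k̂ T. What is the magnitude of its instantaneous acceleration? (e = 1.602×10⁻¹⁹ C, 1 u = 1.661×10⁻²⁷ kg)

v×B = (-1.68×10⁴, -6930, -1.49×10⁴) N/C.
E + v×B = (-1.68×10⁴, -7030, -1.49×10⁴) N/C.
F = q(E + v×B) = (3.204×10⁻¹⁹ C)·(-1.68×10⁴, -7030, -1.49×10⁴) = (-5.38×10⁻¹⁵, -2.25×10⁻¹⁵, -4.78×10⁻¹⁵) N.
|a| = |F|/m = 7.539×10⁻¹⁵/6.644×10⁻²⁷ ≈ 1.13×10¹² m/s².

|a| ≈ 1.13×10¹² m/s²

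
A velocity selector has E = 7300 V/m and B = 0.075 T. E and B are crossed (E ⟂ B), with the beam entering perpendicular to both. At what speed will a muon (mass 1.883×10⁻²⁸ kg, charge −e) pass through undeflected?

Straight-line motion ⇒ electric and magnetic forces cancel, so E = vB.
v = E/B = 7300/0.075 = 9.7×10⁴ m/s.

v = 9.7×10⁴ m/s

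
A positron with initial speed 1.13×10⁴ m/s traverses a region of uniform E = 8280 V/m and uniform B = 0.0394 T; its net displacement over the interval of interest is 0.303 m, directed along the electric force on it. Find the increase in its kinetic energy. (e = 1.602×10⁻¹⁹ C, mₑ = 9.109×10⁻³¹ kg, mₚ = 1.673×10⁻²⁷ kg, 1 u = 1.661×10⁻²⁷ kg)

The magnetic force is always ⟂ v and does no work; only the electric force changes KE.
ΔKE = F_E · d = |q|E d = (1.602×10⁻¹⁹)(8280)(0.303) ≈ 4.02×10⁻¹⁶ J.

ΔKE ≈ 4.02×10⁻¹⁶ J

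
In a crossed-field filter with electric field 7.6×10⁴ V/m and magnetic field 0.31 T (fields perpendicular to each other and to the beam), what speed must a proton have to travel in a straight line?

v = 2.5×10⁵ m/s

For undeflected motion the electric and magnetic forces balance: qE = qvB.
v = E/B = 7.6×10⁴/0.31 = 2.5×10⁵ m/s.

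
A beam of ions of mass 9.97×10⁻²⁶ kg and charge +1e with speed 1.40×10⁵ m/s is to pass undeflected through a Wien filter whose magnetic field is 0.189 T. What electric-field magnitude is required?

E = 2.65×10⁴ V/m

For straight-line motion qE = qvB, so E = vB.
E = 1.40×10⁵ × 0.189 = 2.65×10⁴ V/m.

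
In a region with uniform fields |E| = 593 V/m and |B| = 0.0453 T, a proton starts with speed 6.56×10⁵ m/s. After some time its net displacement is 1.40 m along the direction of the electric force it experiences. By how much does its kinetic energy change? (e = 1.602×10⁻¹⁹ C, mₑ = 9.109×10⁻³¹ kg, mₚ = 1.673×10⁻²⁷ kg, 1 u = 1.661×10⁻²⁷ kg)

ΔKE ≈ 1.33×10⁻¹⁶ J

The magnetic force is always ⟂ v and does no work; only the electric force changes KE.
ΔKE = F_E · d = |q|E d = (1.602×10⁻¹⁹)(593)(1.40) ≈ 1.33×10⁻¹⁶ J.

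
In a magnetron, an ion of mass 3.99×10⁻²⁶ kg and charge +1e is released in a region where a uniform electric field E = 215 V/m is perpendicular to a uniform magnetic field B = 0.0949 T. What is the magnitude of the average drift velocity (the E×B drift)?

v_d ≈ 2270 m/s

The E×B drift speed is v_d = E/B.
v_d = 215/0.0949 = 2270 m/s.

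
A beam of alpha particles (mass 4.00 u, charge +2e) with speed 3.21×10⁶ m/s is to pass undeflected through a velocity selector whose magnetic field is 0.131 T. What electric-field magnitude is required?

For straight-line motion qE = qvB, so E = vB.
E = 3.21×10⁶ × 0.131 = 4.21×10⁵ V/m.

E = 4.21×10⁵ V/m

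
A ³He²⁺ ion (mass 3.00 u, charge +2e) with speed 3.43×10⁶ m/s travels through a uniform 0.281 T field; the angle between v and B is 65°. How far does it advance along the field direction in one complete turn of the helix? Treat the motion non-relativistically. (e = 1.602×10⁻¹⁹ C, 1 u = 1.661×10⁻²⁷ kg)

v∥ = v cosθ = 3.43×10⁶·cos65° ≈ 1.450×10⁶ m/s.
T = 2πm/(|q|B) = 2π(4.983×10⁻²⁷)/((3.204×10⁻¹⁹)(0.281)) ≈ 3.478×10⁻⁷ s.
pitch = v∥ T = (1.450×10⁶)(3.478×10⁻⁷) ≈ 0.504 m.

p ≈ 0.504 m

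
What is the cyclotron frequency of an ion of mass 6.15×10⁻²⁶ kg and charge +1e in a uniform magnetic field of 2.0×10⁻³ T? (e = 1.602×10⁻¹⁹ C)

f ≈ 830 Hz

f = |q|B/(2πm).
f = (1.602×10⁻¹⁹)(2.0×10⁻³)/(2π·6.15×10⁻²⁶) ≈ 830 Hz.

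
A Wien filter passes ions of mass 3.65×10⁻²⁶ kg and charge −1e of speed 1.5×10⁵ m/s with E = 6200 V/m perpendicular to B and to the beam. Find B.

Balance of forces in the selector: qE = qvB ⇒ B = E/v.
B = 6200/1.5×10⁵ = 0.041 T.

B = 0.041 T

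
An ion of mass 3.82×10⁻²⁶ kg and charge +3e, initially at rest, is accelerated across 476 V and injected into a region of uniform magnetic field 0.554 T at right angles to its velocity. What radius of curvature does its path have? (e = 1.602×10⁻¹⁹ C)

r ≈ 0.0157 m

Acceleration: |q|V = ½mv² ⇒ v = √(2|q|V/m) = √(2·4.806×10⁻¹⁹·476/3.82×10⁻²⁶) ≈ 1.094×10⁵ m/s.
In the field: r = mv/(|q|B) = (3.82×10⁻²⁶)(1.094×10⁵)/((4.806×10⁻¹⁹)(0.554)) ≈ 0.0157 m.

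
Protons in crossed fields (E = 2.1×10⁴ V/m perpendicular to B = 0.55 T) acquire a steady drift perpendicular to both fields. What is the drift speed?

The E×B drift speed is v_d = E/B.
v_d = 2.1×10⁴/0.55 = 3.8×10⁴ m/s.

v_d ≈ 3.8×10⁴ m/s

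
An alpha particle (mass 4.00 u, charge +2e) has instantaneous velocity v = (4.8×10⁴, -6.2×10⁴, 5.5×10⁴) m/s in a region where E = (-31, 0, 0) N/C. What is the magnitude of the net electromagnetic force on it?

|F| ≈ 9.93×10⁻¹⁸ N

Only an electric field acts, so F = qE = (3.204×10⁻¹⁹ C)·(-31.0, 0, 0) = (-9.93×10⁻¹⁸, 0, 0) N.
|F| = 9.93×10⁻¹⁸ N.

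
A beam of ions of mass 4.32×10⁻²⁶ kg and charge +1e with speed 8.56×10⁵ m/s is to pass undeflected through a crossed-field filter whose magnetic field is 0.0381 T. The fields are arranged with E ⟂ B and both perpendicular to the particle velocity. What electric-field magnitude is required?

For straight-line motion qE = qvB, so E = vB.
E = 8.56×10⁵ × 0.0381 = 3.26×10⁴ V/m.

E = 3.26×10⁴ V/m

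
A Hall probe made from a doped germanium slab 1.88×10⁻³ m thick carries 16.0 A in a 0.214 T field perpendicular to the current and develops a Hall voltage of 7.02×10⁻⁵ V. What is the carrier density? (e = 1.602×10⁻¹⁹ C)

From V_H = IB/(n e t), n = IB/(V_H e t).
n = (16.0)(0.214)/((7.02×10⁻⁵)(1.602×10⁻¹⁹)(1.88×10⁻³)) ≈ 1.62×10²⁶ m⁻³.

n ≈ 1.62×10²⁶ m⁻³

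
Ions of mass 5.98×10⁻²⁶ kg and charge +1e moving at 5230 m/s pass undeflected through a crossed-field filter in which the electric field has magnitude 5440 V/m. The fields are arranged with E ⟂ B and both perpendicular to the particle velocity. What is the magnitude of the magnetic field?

Balance of forces in the selector: qE = qvB ⇒ B = E/v.
B = 5440/5230 = 1.04 T.

B = 1.04 T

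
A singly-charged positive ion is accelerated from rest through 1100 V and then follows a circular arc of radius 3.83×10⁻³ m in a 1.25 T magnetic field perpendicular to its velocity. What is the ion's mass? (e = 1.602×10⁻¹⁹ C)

m ≈ 1.67×10⁻²⁷ kg

Combine |q|V = ½mv² and r = mv/(|q|B): eliminate v to get m = qB²r²/(2V).
m = (1.602×10⁻¹⁹)(1.25)²(3.83×10⁻³)²/(2·1100) ≈ 1.67×10⁻²⁷ kg.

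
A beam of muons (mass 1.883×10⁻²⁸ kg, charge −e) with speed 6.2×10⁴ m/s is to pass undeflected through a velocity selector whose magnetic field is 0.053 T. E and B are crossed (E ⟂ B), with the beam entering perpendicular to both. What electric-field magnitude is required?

E = 3300 V/m

For straight-line motion qE = qvB, so E = vB.
E = 6.2×10⁴ × 0.053 = 3300 V/m.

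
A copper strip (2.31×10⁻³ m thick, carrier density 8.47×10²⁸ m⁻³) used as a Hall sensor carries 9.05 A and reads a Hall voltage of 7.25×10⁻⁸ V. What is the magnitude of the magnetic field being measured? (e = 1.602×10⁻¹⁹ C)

B ≈ 0.251 T

From V_H = IB/(n e t), B = V_H n e t / I.
B = (7.25×10⁻⁸)(8.47×10²⁸)(1.602×10⁻¹⁹)(2.31×10⁻³)/9.05 ≈ 0.251 T.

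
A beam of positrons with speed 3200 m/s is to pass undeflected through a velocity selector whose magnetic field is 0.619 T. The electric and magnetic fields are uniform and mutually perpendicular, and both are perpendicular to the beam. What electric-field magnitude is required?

E = 1980 V/m

For straight-line motion qE = qvB, so E = vB.
E = 3200 × 0.619 = 1980 V/m.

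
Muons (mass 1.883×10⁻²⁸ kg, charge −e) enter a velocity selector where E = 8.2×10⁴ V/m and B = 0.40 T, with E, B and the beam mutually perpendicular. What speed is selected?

v = 2.0×10⁵ m/s

Zero net Lorentz force requires |qE| = |q v×B|, i.e. E = vB.
v = E/B = 8.2×10⁴/0.40 = 2.0×10⁵ m/s.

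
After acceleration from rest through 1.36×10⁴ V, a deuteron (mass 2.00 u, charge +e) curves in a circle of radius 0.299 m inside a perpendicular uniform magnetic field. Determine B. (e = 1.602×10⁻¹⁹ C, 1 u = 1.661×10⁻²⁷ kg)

v = √(2|q|V/m) = √(2·1.602×10⁻¹⁹·1.36×10⁴/3.322×10⁻²⁷) ≈ 1.145×10⁶ m/s.
B = mv/(|q|r) = (3.322×10⁻²⁷)(1.145×10⁶)/((1.602×10⁻¹⁹)(0.299)) ≈ 0.0794 T.

B ≈ 0.0794 T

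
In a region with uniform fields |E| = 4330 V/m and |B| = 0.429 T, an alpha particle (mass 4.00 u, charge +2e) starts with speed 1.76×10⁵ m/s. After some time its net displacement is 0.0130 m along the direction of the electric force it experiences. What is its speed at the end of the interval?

B does no work; ΔKE = |q|E d.
½mv_f² = ½mv₀² + |q|Ed = ½(6.644×10⁻²⁷)(1.76×10⁵)² + (3.204×10⁻¹⁹)(4330)(0.0130) ≈ 1.029×10⁻¹⁶ J + 1.804×10⁻¹⁷ J ≈ 1.209×10⁻¹⁶ J.
v_f = √(2·1.209×10⁻¹⁶/6.644×10⁻²⁷) ≈ 1.91×10⁵ m/s.

v_f ≈ 1.91×10⁵ m/s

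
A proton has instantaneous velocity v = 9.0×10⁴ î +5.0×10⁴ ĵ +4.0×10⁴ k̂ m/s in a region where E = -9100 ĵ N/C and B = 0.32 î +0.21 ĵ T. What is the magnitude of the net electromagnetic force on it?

|F| ≈ 1.54×10⁻¹⁵ N

v×B = (-8400, 1.28×10⁴, 2900) N/C.
E + v×B = (-8400, 3700, 2900) N/C.
F = q(E + v×B) = (1.602×10⁻¹⁹ C)·(-8400, 3700, 2900) = (-1.35×10⁻¹⁵, 5.93×10⁻¹⁶, 4.65×10⁻¹⁶) N.
|F| = 1.54×10⁻¹⁵ N.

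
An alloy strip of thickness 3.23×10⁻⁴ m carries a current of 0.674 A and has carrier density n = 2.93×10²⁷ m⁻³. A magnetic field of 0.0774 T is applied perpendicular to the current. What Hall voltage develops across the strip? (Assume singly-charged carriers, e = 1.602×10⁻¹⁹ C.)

V_H = IB/(n e t).
V_H = (0.674)(0.0774)/((2.93×10²⁷)(1.602×10⁻¹⁹)(3.23×10⁻⁴)) ≈ 3.44×10⁻⁷ V.

V_H ≈ 3.44×10⁻⁷ V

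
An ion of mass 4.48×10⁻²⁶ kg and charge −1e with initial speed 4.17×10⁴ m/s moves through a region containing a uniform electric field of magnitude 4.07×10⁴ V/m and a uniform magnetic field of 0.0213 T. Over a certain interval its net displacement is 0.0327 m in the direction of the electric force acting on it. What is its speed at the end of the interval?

B does no work; ΔKE = |q|E d.
½mv_f² = ½mv₀² + |q|Ed = ½(4.48×10⁻²⁶)(4.17×10⁴)² + (1.602×10⁻¹⁹)(4.07×10⁴)(0.0327) ≈ 3.895×10⁻¹⁷ J + 2.132×10⁻¹⁶ J ≈ 2.522×10⁻¹⁶ J.
v_f = √(2·2.522×10⁻¹⁶/4.48×10⁻²⁶) ≈ 1.06×10⁵ m/s.

v_f ≈ 1.06×10⁵ m/s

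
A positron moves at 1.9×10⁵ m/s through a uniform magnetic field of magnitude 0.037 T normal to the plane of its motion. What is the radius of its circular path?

The magnetic force provides the centripetal force: |q|vB = mv²/r.
r = mv/(|q|B) = (9.109×10⁻³¹)(1.9×10⁵)/((1.602×10⁻¹⁹)(0.037)) ≈ 2.9×10⁻⁵ m.

r ≈ 2.9×10⁻⁵ m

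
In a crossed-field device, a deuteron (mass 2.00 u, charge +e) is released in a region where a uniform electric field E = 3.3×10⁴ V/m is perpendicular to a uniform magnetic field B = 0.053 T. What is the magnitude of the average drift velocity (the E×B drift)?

v_d ≈ 6.2×10⁵ m/s

The steady drift has the magnetic force balancing the electric force, so v_d = E/B.
v_d = 3.3×10⁴/0.053 = 6.2×10⁵ m/s.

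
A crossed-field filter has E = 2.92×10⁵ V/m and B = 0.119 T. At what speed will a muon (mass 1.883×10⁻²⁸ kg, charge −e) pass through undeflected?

Straight-line motion ⇒ electric and magnetic forces cancel, so E = vB.
v = E/B = 2.92×10⁵/0.119 = 2.45×10⁶ m/s.
The result is independent of the particle's charge and mass.

v = 2.45×10⁶ m/s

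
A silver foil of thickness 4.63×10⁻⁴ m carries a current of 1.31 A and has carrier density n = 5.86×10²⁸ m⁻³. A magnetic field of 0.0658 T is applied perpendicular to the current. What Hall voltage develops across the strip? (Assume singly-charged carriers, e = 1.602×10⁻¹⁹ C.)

V_H = IB/(n e t).
V_H = (1.31)(0.0658)/((5.86×10²⁸)(1.602×10⁻¹⁹)(4.63×10⁻⁴)) ≈ 1.98×10⁻⁸ V.

V_H ≈ 1.98×10⁻⁸ V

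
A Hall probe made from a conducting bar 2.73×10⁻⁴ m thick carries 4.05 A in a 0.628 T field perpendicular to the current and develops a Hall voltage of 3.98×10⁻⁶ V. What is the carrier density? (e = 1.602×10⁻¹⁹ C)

From V_H = IB/(n e t), n = IB/(V_H e t).
n = (4.05)(0.628)/((3.98×10⁻⁶)(1.602×10⁻¹⁹)(2.73×10⁻⁴)) ≈ 1.46×10²⁸ m⁻³.

n ≈ 1.46×10²⁸ m⁻³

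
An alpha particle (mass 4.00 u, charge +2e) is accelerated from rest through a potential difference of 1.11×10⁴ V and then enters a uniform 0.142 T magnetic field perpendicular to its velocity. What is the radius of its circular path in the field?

Acceleration: |q|V = ½mv² ⇒ v = √(2|q|V/m) = √(2·3.204×10⁻¹⁹·1.11×10⁴/6.644×10⁻²⁷) ≈ 1.035×10⁶ m/s.
In the field: r = mv/(|q|B) = (6.644×10⁻²⁷)(1.035×10⁶)/((3.204×10⁻¹⁹)(0.142)) ≈ 0.151 m.

r ≈ 0.151 m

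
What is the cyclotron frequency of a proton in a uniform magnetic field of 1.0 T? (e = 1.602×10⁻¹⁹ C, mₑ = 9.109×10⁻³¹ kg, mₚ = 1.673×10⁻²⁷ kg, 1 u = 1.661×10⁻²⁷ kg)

f = |q|B/(2πm).
f = (1.602×10⁻¹⁹)(1.0)/(2π·1.673×10⁻²⁷) ≈ 1.5×10⁷ Hz.

f ≈ 1.5×10⁷ Hz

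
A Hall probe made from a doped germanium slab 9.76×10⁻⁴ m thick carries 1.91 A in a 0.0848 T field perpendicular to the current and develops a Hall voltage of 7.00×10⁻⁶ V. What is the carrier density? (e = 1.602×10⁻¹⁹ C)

From V_H = IB/(n e t), n = IB/(V_H e t).
n = (1.91)(0.0848)/((7.00×10⁻⁶)(1.602×10⁻¹⁹)(9.76×10⁻⁴)) ≈ 1.48×10²⁶ m⁻³.

n ≈ 1.48×10²⁶ m⁻³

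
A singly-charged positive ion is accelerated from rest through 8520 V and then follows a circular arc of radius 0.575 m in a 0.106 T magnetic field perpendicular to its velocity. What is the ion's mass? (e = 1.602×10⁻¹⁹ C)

Combine |q|V = ½mv² and r = mv/(|q|B): eliminate v to get m = qB²r²/(2V).
m = (1.602×10⁻¹⁹)(0.106)²(0.575)²/(2·8520) ≈ 3.49×10⁻²⁶ kg.

m ≈ 3.49×10⁻²⁶ kg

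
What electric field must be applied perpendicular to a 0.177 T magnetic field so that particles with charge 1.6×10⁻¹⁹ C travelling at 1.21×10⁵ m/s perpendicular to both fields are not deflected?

For straight-line motion qE = qvB, so E = vB.
E = 1.21×10⁵ × 0.177 = 2.14×10⁴ V/m.

E = 2.14×10⁴ V/m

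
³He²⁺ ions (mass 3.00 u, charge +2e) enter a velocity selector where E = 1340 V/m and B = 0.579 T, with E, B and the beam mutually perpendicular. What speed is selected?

v = 2310 m/s

Zero net Lorentz force requires |qE| = |q v×B|, i.e. E = vB.
v = E/B = 1340/0.579 = 2310 m/s.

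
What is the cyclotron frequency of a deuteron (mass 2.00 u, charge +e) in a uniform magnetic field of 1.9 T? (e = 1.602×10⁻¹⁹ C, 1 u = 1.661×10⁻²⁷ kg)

f = |q|B/(2πm).
f = (1.602×10⁻¹⁹)(1.9)/(2π·3.322×10⁻²⁷) ≈ 1.5×10⁷ Hz.

f ≈ 1.5×10⁷ Hz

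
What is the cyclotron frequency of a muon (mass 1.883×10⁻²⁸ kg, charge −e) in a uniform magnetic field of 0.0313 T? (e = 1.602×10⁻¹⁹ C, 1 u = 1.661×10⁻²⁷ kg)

f ≈ 4.24×10⁶ Hz

f = |q|B/(2πm).
f = (1.602×10⁻¹⁹)(0.0313)/(2π·1.883×10⁻²⁸) ≈ 4.24×10⁶ Hz.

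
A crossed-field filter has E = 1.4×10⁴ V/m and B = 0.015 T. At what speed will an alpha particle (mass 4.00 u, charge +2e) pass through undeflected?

v = 9.3×10⁵ m/s

Straight-line motion ⇒ electric and magnetic forces cancel, so E = vB.
v = E/B = 1.4×10⁴/0.015 = 9.3×10⁵ m/s.
The result is independent of the particle's charge and mass.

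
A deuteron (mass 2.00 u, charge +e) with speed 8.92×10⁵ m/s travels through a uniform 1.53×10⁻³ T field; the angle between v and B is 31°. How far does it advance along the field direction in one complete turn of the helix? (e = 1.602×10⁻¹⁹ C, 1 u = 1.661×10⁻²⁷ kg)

p ≈ 65.1 m

v∥ = v cosθ = 8.92×10⁵·cos31° ≈ 7.646×10⁵ m/s.
T = 2πm/(|q|B) = 2π(3.322×10⁻²⁷)/((1.602×10⁻¹⁹)(1.53×10⁻³)) ≈ 8.516×10⁻⁵ s.
pitch = v∥ T = (7.646×10⁵)(8.516×10⁻⁵) ≈ 65.1 m.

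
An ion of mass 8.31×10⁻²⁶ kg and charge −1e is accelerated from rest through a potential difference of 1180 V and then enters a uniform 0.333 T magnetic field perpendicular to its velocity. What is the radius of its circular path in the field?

Acceleration: |q|V = ½mv² ⇒ v = √(2|q|V/m) = √(2·1.602×10⁻¹⁹·1180/8.31×10⁻²⁶) ≈ 6.745×10⁴ m/s.
In the field: r = mv/(|q|B) = (8.31×10⁻²⁶)(6.745×10⁴)/((1.602×10⁻¹⁹)(0.333)) ≈ 0.105 m.

r ≈ 0.105 m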